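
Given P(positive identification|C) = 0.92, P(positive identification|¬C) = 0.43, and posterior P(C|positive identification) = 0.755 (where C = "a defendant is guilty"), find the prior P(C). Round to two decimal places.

P(C) = 0.59

Bayes' rule in odds form gives O(C|E) = O(C)·[P(E|C)/P(E|¬C)], hence O(C) = O(C|E)/LR.
Posterior odds = 0.755/(1−0.755) = 3.0816. LR = 0.92/0.43 = 2.1395.
Prior odds = 3.0816/2.1395 = 1.4403, so P(C) = 1.4403/(1+1.4403) ≈ 0.59.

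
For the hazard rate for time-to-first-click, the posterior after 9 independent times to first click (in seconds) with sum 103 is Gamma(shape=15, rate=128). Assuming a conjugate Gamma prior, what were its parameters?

For an exponential likelihood with a Gamma(α, β) prior on the rate, n observations with total T give posterior Gamma(α+n, β+T).
So α = 15 − 9 = 6 and β = 128 − 103 = 25.

Gamma(shape=6, rate=25)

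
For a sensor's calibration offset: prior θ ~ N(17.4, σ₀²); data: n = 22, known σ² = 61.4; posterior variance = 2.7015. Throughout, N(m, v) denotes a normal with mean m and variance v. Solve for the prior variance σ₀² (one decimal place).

For the Normal–Normal model with known σ², precisions add: τ_n = τ₀ + n/σ².
So 1/σ₀² = 1/2.7015 − 22/61.4 = 0.370165 − 0.358306 = 0.011859.
Hence σ₀² = 1/0.011859 ≈ 84.3.

σ₀² = 84.3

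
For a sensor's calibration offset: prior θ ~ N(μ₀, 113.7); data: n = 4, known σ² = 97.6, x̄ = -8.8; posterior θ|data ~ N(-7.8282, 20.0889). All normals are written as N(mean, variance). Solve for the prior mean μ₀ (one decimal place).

The posterior mean is a precision-weighted average: μ_n = (τ₀μ₀ + τ_data·x̄)/(τ₀+τ_data), with τ₀=1/σ₀² and τ_data=n/σ².
Here τ₀ = 1/113.7 = 0.008795 and τ_data = 4/97.6 = 0.040984, so τ_n = 0.049779.
Rearranging for μ₀: μ₀ = (μ_n·τ_n − τ_data·x̄)/τ₀ = (-7.8282·0.049779 − 0.040984·-8.8) / 0.008795 = -0.029021/0.008795 ≈ -3.3.

μ₀ = -3.3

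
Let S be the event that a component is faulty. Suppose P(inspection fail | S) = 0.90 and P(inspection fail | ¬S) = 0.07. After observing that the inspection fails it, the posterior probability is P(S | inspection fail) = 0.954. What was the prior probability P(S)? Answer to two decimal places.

P(S) = 0.62

Bayes' rule in odds form gives O(S|E) = O(S)·[P(E|S)/P(E|¬S)], hence O(S) = O(S|E)/LR.
Posterior odds = 0.954/(1−0.954) = 20.7391. LR = 0.90/0.07 = 12.8571.
Prior odds = 20.7391/12.8571 = 1.6130, so P(S) = 1.6130/(1+1.6130) ≈ 0.62.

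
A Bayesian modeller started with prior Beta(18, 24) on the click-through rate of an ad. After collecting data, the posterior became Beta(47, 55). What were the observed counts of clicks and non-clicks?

A Beta(α, β) prior with s successes and f failures in binomial data gives a Beta(α+s, β+f) posterior.
So s = 47 − 18 = 29 and f = 55 − 24 = 31.

29 clicks and 31 non-clicks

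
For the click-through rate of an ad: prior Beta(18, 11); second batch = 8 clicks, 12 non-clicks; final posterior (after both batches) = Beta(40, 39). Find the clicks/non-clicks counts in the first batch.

Because Beta–binomial updating is additive in the counts, the combined data contributed (α_post−α_prior, β_post−β_prior) successes and failures.
Total across both batches: 40−18=22 clicks, 39−11=28 non-clicks.
Subtract the second batch: 22−8=14 clicks and 28−12=16 non-clicks.

14 clicks and 16 non-clicks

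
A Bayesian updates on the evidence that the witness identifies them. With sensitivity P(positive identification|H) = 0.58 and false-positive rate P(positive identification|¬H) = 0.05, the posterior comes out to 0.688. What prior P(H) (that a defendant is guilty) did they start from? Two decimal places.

P(H) = 0.16

In odds form, posterior odds = prior odds × likelihood ratio, so prior odds = posterior odds ÷ LR.
Posterior odds = 0.688/(1−0.688) = 2.2051. LR = 0.58/0.05 = 11.6000.
Prior odds = 2.2051/11.6000 = 0.1901, so P(H) = 0.1901/(1+0.1901) ≈ 0.16.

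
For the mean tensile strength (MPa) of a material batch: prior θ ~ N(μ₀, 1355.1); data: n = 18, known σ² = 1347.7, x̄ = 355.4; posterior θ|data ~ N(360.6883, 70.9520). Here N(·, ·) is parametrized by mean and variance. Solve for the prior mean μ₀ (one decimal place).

μ₀ = 456.4

The posterior mean is a precision-weighted average: μ_n = (τ₀μ₀ + τ_data·x̄)/(τ₀+τ_data), with τ₀=1/σ₀² and τ_data=n/σ².
Here τ₀ = 1/1355.1 = 0.000738 and τ_data = 18/1347.7 = 0.013356, so τ_n = 0.014094.
Rearranging for μ₀: μ₀ = (μ_n·τ_n − τ_data·x̄)/τ₀ = (360.6883·0.014094 − 0.013356·355.4) / 0.000738 = 0.336819/0.000738 ≈ 456.4.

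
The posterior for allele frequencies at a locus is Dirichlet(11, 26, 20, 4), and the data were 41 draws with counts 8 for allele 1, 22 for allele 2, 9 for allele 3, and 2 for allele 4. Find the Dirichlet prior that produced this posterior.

For a Dirichlet(α) prior with multinomial counts c, the posterior is Dirichlet(α + c) componentwise.
Subtract each count from the matching posterior parameter: 11−8=3, 26−22=4, 20−9=11, 4−2=2.

Dirichlet(3, 4, 11, 2)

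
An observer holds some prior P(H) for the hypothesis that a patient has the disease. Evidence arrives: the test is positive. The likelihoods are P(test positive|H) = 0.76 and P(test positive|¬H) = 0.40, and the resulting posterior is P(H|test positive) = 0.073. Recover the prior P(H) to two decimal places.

P(H) = 0.04

In odds form, posterior odds = prior odds × likelihood ratio, so prior odds = posterior odds ÷ LR.
Posterior odds = 0.073/(1−0.073) = 0.0787. LR = 0.76/0.40 = 1.9000.
Prior odds = 0.0787/1.9000 = 0.0414, so P(H) = 0.0414/(1+0.0414) ≈ 0.04.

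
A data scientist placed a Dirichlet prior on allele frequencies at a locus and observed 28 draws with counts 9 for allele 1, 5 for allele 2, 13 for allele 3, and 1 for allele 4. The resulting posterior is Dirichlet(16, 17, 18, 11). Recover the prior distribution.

For a Dirichlet(α) prior with multinomial counts c, the posterior is Dirichlet(α + c) componentwise.
Subtract each count from the matching posterior parameter: 16−9=7, 17−5=12, 18−13=5, 11−1=10.

Dirichlet(7, 12, 5, 10)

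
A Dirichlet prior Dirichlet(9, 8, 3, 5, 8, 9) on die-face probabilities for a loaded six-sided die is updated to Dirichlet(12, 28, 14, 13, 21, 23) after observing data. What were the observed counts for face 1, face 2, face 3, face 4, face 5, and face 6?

counts (3, 20, 11, 8, 13, 14)

For a Dirichlet(α) prior with multinomial counts c, the posterior is Dirichlet(α + c) componentwise.
Counts are posterior − prior componentwise: 12−9=3, 28−8=20, 14−3=11, 13−5=8, 21−8=13, 23−9=14.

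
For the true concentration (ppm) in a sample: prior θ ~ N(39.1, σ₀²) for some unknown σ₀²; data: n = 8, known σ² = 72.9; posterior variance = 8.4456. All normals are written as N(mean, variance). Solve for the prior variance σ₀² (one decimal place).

For the Normal–Normal model with known σ², precisions add: τ_n = τ₀ + n/σ².
So 1/σ₀² = 1/8.4456 − 8/72.9 = 0.118405 − 0.109739 = 0.008666.
Hence σ₀² = 1/0.008666 ≈ 115.4.

σ₀² = 115.4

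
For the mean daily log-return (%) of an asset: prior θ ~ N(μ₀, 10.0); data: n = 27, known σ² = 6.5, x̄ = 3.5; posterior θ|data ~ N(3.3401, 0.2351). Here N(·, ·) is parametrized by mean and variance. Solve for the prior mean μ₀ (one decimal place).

μ₀ = -3.3

The posterior mean is a precision-weighted average: μ_n = (τ₀μ₀ + τ_data·x̄)/(τ₀+τ_data), with τ₀=1/σ₀² and τ_data=n/σ².
Here τ₀ = 1/10.0 = 0.100000 and τ_data = 27/6.5 = 4.153846, so τ_n = 4.253846.
Rearranging for μ₀: μ₀ = (μ_n·τ_n − τ_data·x̄)/τ₀ = (3.3401·4.253846 − 4.153846·3.5) / 0.100000 = -0.330190/0.100000 ≈ -3.3.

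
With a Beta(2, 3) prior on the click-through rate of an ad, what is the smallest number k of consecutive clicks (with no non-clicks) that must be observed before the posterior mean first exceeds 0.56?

k = 2

After k clicks and 0 non-clicks the posterior is Beta(2+k, 3), with mean (2+k)/(2+3+k).
Set (2+k)/(5+k) > 0.56 and solve: k > (0.56·5 − 2)/(1 − 0.56) = 1.818.
The smallest integer exceeding 1.818 is 2, and checking k=2: (4)/(7) = 0.5714 > 0.56.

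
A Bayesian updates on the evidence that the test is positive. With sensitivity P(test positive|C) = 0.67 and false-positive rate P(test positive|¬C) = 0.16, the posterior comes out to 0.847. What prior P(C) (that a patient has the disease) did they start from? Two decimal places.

P(C) = 0.57

In odds form, posterior odds = prior odds × likelihood ratio, so prior odds = posterior odds ÷ LR.
Posterior odds = 0.847/(1−0.847) = 5.5359. LR = 0.67/0.16 = 4.1875.
Prior odds = 5.5359/4.1875 = 1.3220, so P(C) = 1.3220/(1+1.3220) ≈ 0.57.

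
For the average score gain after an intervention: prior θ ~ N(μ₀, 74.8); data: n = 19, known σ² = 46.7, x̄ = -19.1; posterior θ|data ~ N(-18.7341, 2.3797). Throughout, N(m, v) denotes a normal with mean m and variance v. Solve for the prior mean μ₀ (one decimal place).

The posterior mean is a precision-weighted average: μ_n = (τ₀μ₀ + τ_data·x̄)/(τ₀+τ_data), with τ₀=1/σ₀² and τ_data=n/σ².
Here τ₀ = 1/74.8 = 0.013369 and τ_data = 19/46.7 = 0.406852, so τ_n = 0.420221.
Rearranging for μ₀: μ₀ = (μ_n·τ_n − τ_data·x̄)/τ₀ = (-18.7341·0.420221 − 0.406852·-19.1) / 0.013369 = -0.101589/0.013369 ≈ -7.6.

μ₀ = -7.6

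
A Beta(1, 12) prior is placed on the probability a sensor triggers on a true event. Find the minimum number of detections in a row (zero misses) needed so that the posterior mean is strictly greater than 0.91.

k = 121

After k detections and 0 misses the posterior is Beta(1+k, 12), with mean (1+k)/(1+12+k).
Set (1+k)/(13+k) > 0.91 and solve: k > (0.91·13 − 1)/(1 − 0.91) = 120.333.
The smallest integer exceeding 120.333 is 121.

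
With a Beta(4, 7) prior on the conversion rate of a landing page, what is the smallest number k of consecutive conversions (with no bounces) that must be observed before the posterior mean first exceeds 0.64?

k = 9

After k conversions and 0 bounces the posterior is Beta(4+k, 7), with mean (4+k)/(4+7+k).
Set (4+k)/(11+k) > 0.64 and solve: k > (0.64·11 − 4)/(1 − 0.64) = 8.444.
The smallest integer exceeding 8.444 is 9, and checking k=9: (13)/(20) = 0.6500 > 0.64.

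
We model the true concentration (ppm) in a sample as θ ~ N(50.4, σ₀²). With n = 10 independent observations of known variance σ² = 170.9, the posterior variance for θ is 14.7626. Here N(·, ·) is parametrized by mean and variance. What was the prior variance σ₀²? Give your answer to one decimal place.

σ₀² = 108.4

For the Normal–Normal model with known σ², precisions add: τ_n = τ₀ + n/σ².
So 1/σ₀² = 1/14.7626 − 10/170.9 = 0.067739 − 0.058514 = 0.009225.
Hence σ₀² = 1/0.009225 ≈ 108.4.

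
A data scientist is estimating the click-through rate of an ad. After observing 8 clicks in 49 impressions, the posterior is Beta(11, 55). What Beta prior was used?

Under Beta–binomial conjugacy the posterior parameters are (a+s, b+f).
So a = 11 − 8 = 3 and b = 55 − 41 = 14.

Beta(3, 14)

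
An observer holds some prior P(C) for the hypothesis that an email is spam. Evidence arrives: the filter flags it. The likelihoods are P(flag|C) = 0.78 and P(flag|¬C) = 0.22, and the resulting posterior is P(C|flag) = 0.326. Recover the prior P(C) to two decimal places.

P(C) = 0.12

In odds form, posterior odds = prior odds × likelihood ratio, so prior odds = posterior odds ÷ LR.
Posterior odds = 0.326/(1−0.326) = 0.4837. LR = 0.78/0.22 = 3.5455.
Prior odds = 0.4837/3.5455 = 0.1364, so P(C) = 0.1364/(1+0.1364) ≈ 0.12.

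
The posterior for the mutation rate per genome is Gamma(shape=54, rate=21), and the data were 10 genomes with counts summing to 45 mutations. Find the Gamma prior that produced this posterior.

A Gamma(α, β) prior (rate parametrization) on a Poisson rate with n observations summing to S gives posterior Gamma(α+S, β+n).
So α = 54 − 45 = 9 and β = 21 − 10 = 11.

Gamma(shape=9, rate=11)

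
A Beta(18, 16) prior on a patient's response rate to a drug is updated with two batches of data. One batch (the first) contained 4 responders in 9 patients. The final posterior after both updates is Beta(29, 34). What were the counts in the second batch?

7 responders and 13 non-responders

Because Beta–binomial updating is additive in the counts, the combined data contributed (α_post−α_prior, β_post−β_prior) successes and failures.
Total across both batches: 29−18=11 responders, 34−16=18 non-responders.
Subtract the first batch: 11−4=7 responders and 18−5=13 non-responders.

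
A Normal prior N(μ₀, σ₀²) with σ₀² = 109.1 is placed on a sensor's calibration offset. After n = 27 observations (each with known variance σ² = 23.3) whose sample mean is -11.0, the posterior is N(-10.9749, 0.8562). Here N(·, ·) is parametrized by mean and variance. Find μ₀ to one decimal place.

μ₀ = -7.8

The posterior mean is a precision-weighted average: μ_n = (τ₀μ₀ + τ_data·x̄)/(τ₀+τ_data), with τ₀=1/σ₀² and τ_data=n/σ².
Here τ₀ = 1/109.1 = 0.009166 and τ_data = 27/23.3 = 1.158798, so τ_n = 1.167964.
Rearranging for μ₀: μ₀ = (μ_n·τ_n − τ_data·x̄)/τ₀ = (-10.9749·1.167964 − 1.158798·-11.0) / 0.009166 = -0.071510/0.009166 ≈ -7.8.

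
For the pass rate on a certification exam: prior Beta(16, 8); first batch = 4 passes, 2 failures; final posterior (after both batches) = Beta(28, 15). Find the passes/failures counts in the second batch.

8 passes and 5 failures

Sequential conjugate updates are equivalent to a single update on the pooled data, so total successes = posterior α − prior α and total failures = posterior β − prior β.
Total across both batches: 28−16=12 passes, 15−8=7 failures.
Subtract the first batch: 12−4=8 passes and 7−2=5 failures.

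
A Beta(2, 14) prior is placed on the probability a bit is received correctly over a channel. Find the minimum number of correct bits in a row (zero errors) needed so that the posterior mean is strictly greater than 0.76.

k = 43

After k correct bits and 0 errors the posterior is Beta(2+k, 14), with mean (2+k)/(2+14+k).
Set (2+k)/(16+k) > 0.76 and solve: k > (0.76·16 − 2)/(1 − 0.76) = 42.333.
The smallest integer exceeding 42.333 is 43, and checking k=43: (45)/(59) = 0.7627 > 0.76.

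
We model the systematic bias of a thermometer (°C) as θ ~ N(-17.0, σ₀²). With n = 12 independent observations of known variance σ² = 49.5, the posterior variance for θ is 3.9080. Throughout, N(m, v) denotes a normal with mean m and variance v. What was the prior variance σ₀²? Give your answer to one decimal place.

Posterior precision equals prior precision plus data precision: 1/σ_n² = 1/σ₀² + n/σ².
So 1/σ₀² = 1/3.9080 − 12/49.5 = 0.255885 − 0.242424 = 0.013461.
Hence σ₀² = 1/0.013461 ≈ 74.3.

σ₀² = 74.3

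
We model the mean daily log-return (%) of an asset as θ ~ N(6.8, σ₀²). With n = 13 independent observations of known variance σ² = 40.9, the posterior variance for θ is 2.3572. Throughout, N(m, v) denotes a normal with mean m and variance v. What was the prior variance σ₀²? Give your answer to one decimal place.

σ₀² = 9.4

Posterior precision equals prior precision plus data precision: 1/σ_n² = 1/σ₀² + n/σ².
So 1/σ₀² = 1/2.3572 − 13/40.9 = 0.424232 − 0.317848 = 0.106384.
Hence σ₀² = 1/0.106384 ≈ 9.4.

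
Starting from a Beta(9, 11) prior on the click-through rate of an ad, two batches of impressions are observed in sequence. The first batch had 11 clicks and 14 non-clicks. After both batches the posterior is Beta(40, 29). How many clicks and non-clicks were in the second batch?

20 clicks and 4 non-clicks

Sequential conjugate updates are equivalent to a single update on the pooled data, so total successes = posterior α − prior α and total failures = posterior β − prior β.
Total across both batches: 40−9=31 clicks, 29−11=18 non-clicks.
Subtract the first batch: 31−11=20 clicks and 18−14=4 non-clicks.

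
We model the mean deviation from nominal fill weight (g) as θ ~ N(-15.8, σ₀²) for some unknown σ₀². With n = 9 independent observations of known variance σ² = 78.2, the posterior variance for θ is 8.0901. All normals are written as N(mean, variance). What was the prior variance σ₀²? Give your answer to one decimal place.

σ₀² = 117.4

For the Normal–Normal model with known σ², precisions add: τ_n = τ₀ + n/σ².
So 1/σ₀² = 1/8.0901 − 9/78.2 = 0.123608 − 0.115090 = 0.008518.
Hence σ₀² = 1/0.008518 ≈ 117.4.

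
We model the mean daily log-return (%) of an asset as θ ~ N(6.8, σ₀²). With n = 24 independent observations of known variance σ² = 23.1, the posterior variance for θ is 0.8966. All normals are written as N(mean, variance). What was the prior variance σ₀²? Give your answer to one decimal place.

σ₀² = 13.1

For the Normal–Normal model with known σ², precisions add: τ_n = τ₀ + n/σ².
So 1/σ₀² = 1/0.8966 − 24/23.1 = 1.115325 − 1.038961 = 0.076364.
Hence σ₀² = 1/0.076364 ≈ 13.1.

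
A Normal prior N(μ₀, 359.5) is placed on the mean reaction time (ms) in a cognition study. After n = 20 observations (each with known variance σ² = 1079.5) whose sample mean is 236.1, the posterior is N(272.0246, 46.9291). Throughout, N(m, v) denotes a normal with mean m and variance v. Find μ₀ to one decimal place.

With known observation variance, the Normal–Normal posterior has precision τ_n = τ₀ + n/σ² and mean μ_n = (τ₀μ₀ + (n/σ²)x̄)/τ_n.
Here τ₀ = 1/359.5 = 0.002782 and τ_data = 20/1079.5 = 0.018527, so τ_n = 0.021309.
Rearranging for μ₀: μ₀ = (μ_n·τ_n − τ_data·x̄)/τ₀ = (272.0246·0.021309 − 0.018527·236.1) / 0.002782 = 1.422348/0.002782 ≈ 511.3.

μ₀ = 511.3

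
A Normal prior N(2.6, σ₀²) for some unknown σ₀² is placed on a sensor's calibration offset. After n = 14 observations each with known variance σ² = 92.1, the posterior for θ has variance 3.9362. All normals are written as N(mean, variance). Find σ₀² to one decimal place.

σ₀² = 9.8

Posterior precision equals prior precision plus data precision: 1/σ_n² = 1/σ₀² + n/σ².
So 1/σ₀² = 1/3.9362 − 14/92.1 = 0.254052 − 0.152009 = 0.102043.
Hence σ₀² = 1/0.102043 ≈ 9.8.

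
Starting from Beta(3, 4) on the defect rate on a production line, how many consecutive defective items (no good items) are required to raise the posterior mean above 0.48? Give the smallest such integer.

After k defective items and 0 good items the posterior is Beta(3+k, 4), with mean (3+k)/(3+4+k).
Set (3+k)/(7+k) > 0.48 and solve: k > (0.48·7 − 3)/(1 − 0.48) = 0.692.
The smallest integer exceeding 0.692 is 1.

k = 1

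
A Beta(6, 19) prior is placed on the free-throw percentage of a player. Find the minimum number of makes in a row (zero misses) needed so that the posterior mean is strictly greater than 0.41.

After k makes and 0 misses the posterior is Beta(6+k, 19), with mean (6+k)/(6+19+k).
Set (6+k)/(25+k) > 0.41 and solve: k > (0.41·25 − 6)/(1 − 0.41) = 7.203.
The smallest integer exceeding 7.203 is 8, and checking k=8: (14)/(33) = 0.4242 > 0.41.

k = 8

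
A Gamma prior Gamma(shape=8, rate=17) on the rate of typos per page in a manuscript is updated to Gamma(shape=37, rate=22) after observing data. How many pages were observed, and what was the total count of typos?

n = 5 pages with total 29 typos

Gamma–Poisson conjugacy: posterior shape = α + Σxᵢ, posterior rate = β + n.
Matching: Σxᵢ = 37 − 8 = 29 and n = 22 − 17 = 5.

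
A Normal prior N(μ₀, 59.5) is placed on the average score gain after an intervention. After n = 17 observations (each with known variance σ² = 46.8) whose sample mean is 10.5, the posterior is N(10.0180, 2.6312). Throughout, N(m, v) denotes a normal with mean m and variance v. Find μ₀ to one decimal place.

The posterior mean is a precision-weighted average: μ_n = (τ₀μ₀ + τ_data·x̄)/(τ₀+τ_data), with τ₀=1/σ₀² and τ_data=n/σ².
Here τ₀ = 1/59.5 = 0.016807 and τ_data = 17/46.8 = 0.363248, so τ_n = 0.380055.
Rearranging for μ₀: μ₀ = (μ_n·τ_n − τ_data·x̄)/τ₀ = (10.0180·0.380055 − 0.363248·10.5) / 0.016807 = -0.006713/0.016807 ≈ -0.4.

μ₀ = -0.4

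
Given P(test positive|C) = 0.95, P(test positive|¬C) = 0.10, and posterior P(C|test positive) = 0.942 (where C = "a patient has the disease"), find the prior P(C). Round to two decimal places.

P(C) = 0.63

In odds form, posterior odds = prior odds × likelihood ratio, so prior odds = posterior odds ÷ LR.
Posterior odds = 0.942/(1−0.942) = 16.2414. LR = 0.95/0.10 = 9.5000.
Prior odds = 16.2414/9.5000 = 1.7096, so P(C) = 1.7096/(1+1.7096) ≈ 0.63.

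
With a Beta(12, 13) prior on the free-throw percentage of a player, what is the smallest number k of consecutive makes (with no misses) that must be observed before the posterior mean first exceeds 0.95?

After k makes and 0 misses the posterior is Beta(12+k, 13), with mean (12+k)/(12+13+k).
Set (12+k)/(25+k) > 0.95 and solve: k > (0.95·25 − 12)/(1 − 0.95) = 235.000.
The smallest integer exceeding 235.000 is 236, and checking k=236: (248)/(261) = 0.9502 > 0.95.

k = 236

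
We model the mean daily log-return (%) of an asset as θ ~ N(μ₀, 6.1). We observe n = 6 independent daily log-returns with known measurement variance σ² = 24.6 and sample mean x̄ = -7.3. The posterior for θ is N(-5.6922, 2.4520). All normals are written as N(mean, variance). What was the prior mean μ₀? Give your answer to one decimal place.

With known observation variance, the Normal–Normal posterior has precision τ_n = τ₀ + n/σ² and mean μ_n = (τ₀μ₀ + (n/σ²)x̄)/τ_n.
Here τ₀ = 1/6.1 = 0.163934 and τ_data = 6/24.6 = 0.243902, so τ_n = 0.407836.
Rearranging for μ₀: μ₀ = (μ_n·τ_n − τ_data·x̄)/τ₀ = (-5.6922·0.407836 − 0.243902·-7.3) / 0.163934 = -0.540999/0.163934 ≈ -3.3.

μ₀ = -3.3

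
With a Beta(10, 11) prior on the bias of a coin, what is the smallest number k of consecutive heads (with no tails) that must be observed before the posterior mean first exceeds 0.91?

After k heads and 0 tails the posterior is Beta(10+k, 11), with mean (10+k)/(10+11+k).
Set (10+k)/(21+k) > 0.91 and solve: k > (0.91·21 − 10)/(1 − 0.91) = 101.222.
The smallest integer exceeding 101.222 is 102.

k = 102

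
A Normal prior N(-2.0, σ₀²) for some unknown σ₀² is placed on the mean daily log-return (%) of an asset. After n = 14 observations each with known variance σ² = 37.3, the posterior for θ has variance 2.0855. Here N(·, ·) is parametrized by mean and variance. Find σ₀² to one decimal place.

For the Normal–Normal model with known σ², precisions add: τ_n = τ₀ + n/σ².
So 1/σ₀² = 1/2.0855 − 14/37.3 = 0.479501 − 0.375335 = 0.104166.
Hence σ₀² = 1/0.104166 ≈ 9.6.

σ₀² = 9.6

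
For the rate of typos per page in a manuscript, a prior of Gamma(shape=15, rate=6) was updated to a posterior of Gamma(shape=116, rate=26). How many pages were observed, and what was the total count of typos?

Gamma–Poisson conjugacy: posterior shape = α + Σxᵢ, posterior rate = β + n.
Matching: Σxᵢ = 116 − 15 = 101 and n = 26 − 6 = 20.

n = 20 pages with total 101 typos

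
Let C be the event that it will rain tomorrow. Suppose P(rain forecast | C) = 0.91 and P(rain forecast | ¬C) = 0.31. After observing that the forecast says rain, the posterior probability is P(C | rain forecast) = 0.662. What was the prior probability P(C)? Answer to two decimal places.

Bayes' rule in odds form gives O(C|E) = O(C)·[P(E|C)/P(E|¬C)], hence O(C) = O(C|E)/LR.
Posterior odds = 0.662/(1−0.662) = 1.9586. LR = 0.91/0.31 = 2.9355.
Prior odds = 1.9586/2.9355 = 0.6672, so P(C) = 0.6672/(1+0.6672) ≈ 0.40.

P(C) = 0.40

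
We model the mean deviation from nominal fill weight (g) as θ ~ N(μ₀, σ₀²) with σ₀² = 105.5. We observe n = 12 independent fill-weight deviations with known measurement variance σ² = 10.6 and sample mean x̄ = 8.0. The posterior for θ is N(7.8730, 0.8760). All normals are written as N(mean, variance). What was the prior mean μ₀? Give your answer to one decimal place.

With known observation variance, the Normal–Normal posterior has precision τ_n = τ₀ + n/σ² and mean μ_n = (τ₀μ₀ + (n/σ²)x̄)/τ_n.
Here τ₀ = 1/105.5 = 0.009479 and τ_data = 12/10.6 = 1.132075, so τ_n = 1.141554.
Rearranging for μ₀: μ₀ = (μ_n·τ_n − τ_data·x̄)/τ₀ = (7.8730·1.141554 − 1.132075·8.0) / 0.009479 = -0.069145/0.009479 ≈ -7.3.

μ₀ = -7.3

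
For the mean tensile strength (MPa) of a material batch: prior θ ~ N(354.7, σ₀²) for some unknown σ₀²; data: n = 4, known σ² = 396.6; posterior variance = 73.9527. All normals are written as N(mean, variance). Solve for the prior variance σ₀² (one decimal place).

For the Normal–Normal model with known σ², precisions add: τ_n = τ₀ + n/σ².
So 1/σ₀² = 1/73.9527 − 4/396.6 = 0.013522 − 0.010086 = 0.003436.
Hence σ₀² = 1/0.003436 ≈ 291.0.

σ₀² = 291.0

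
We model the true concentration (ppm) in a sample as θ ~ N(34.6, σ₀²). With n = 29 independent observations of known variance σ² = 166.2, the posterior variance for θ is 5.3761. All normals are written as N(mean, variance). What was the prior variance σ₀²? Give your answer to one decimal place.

σ₀² = 86.8

Posterior precision equals prior precision plus data precision: 1/σ_n² = 1/σ₀² + n/σ².
So 1/σ₀² = 1/5.3761 − 29/166.2 = 0.186008 − 0.174489 = 0.011519.
Hence σ₀² = 1/0.011519 ≈ 86.8.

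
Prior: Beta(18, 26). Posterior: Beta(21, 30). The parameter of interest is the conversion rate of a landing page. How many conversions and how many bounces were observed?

3 conversions and 4 bounces

Beta is conjugate to the binomial likelihood: posterior = Beta(α+s, β+f).
Match parameters: s=21−18=3, f=30−26=4.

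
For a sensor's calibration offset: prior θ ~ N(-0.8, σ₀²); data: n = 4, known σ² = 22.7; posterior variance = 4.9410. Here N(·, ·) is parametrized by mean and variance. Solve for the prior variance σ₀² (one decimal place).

For the Normal–Normal model with known σ², precisions add: τ_n = τ₀ + n/σ².
So 1/σ₀² = 1/4.9410 − 4/22.7 = 0.202388 − 0.176211 = 0.026177.
Hence σ₀² = 1/0.026177 ≈ 38.2.

σ₀² = 38.2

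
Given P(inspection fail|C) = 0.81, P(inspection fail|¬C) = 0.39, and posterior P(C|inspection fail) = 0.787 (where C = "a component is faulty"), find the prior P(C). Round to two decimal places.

In odds form, posterior odds = prior odds × likelihood ratio, so prior odds = posterior odds ÷ LR.
Posterior odds = 0.787/(1−0.787) = 3.6948. LR = 0.81/0.39 = 2.0769.
Prior odds = 3.6948/2.0769 = 1.7790, so P(C) = 1.7790/(1+1.7790) ≈ 0.64.

P(C) = 0.64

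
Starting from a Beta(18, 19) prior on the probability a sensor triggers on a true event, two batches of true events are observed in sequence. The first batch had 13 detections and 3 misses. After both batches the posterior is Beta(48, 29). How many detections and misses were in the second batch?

Because Beta–binomial updating is additive in the counts, the combined data contributed (α_post−α_prior, β_post−β_prior) successes and failures.
Total across both batches: 48−18=30 detections, 29−19=10 misses.
Subtract the first batch: 30−13=17 detections and 10−3=7 misses.

17 detections and 7 misses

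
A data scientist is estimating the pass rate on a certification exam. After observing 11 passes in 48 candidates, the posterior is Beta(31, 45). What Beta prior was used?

Beta(20, 8)

A Beta(a, b) prior with s successes and f failures in binomial data gives a Beta(a+s, b+f) posterior.
So a = 31 − 11 = 20 and b = 45 − 37 = 8.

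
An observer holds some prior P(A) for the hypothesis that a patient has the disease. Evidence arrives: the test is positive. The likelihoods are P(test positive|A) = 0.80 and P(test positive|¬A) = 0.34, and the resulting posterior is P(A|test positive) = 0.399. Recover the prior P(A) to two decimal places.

In odds form, posterior odds = prior odds × likelihood ratio, so prior odds = posterior odds ÷ LR.
Posterior odds = 0.399/(1−0.399) = 0.6639. LR = 0.80/0.34 = 2.3529.
Prior odds = 0.6639/2.3529 = 0.2822, so P(A) = 0.2822/(1+0.2822) ≈ 0.22.

P(A) = 0.22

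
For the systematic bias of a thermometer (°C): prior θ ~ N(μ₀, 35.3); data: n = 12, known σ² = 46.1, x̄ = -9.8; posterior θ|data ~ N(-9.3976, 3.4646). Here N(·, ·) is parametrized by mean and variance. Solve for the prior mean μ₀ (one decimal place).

μ₀ = -5.7

With known observation variance, the Normal–Normal posterior has precision τ_n = τ₀ + n/σ² and mean μ_n = (τ₀μ₀ + (n/σ²)x̄)/τ_n.
Here τ₀ = 1/35.3 = 0.028329 and τ_data = 12/46.1 = 0.260304, so τ_n = 0.288633.
Rearranging for μ₀: μ₀ = (μ_n·τ_n − τ_data·x̄)/τ₀ = (-9.3976·0.288633 − 0.260304·-9.8) / 0.028329 = -0.161478/0.028329 ≈ -5.7.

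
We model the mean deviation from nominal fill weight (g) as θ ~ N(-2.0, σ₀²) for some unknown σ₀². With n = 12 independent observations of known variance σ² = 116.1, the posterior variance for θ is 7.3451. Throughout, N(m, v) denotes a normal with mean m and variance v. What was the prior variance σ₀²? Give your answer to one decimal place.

For the Normal–Normal model with known σ², precisions add: τ_n = τ₀ + n/σ².
So 1/σ₀² = 1/7.3451 − 12/116.1 = 0.136145 − 0.103359 = 0.032786.
Hence σ₀² = 1/0.032786 ≈ 30.5.

σ₀² = 30.5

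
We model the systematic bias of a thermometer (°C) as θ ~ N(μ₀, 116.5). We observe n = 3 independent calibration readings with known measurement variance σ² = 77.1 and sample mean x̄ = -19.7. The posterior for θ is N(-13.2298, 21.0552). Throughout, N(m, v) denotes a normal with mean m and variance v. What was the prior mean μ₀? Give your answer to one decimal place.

The posterior mean is a precision-weighted average: μ_n = (τ₀μ₀ + τ_data·x̄)/(τ₀+τ_data), with τ₀=1/σ₀² and τ_data=n/σ².
Here τ₀ = 1/116.5 = 0.008584 and τ_data = 3/77.1 = 0.038911, so τ_n = 0.047495.
Rearranging for μ₀: μ₀ = (μ_n·τ_n − τ_data·x̄)/τ₀ = (-13.2298·0.047495 − 0.038911·-19.7) / 0.008584 = 0.138197/0.008584 ≈ 16.1.

μ₀ = 16.1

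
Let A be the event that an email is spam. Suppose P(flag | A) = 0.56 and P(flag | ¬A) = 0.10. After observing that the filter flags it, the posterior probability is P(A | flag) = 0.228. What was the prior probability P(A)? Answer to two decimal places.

P(A) = 0.05

Bayes' rule in odds form gives O(A|E) = O(A)·[P(E|A)/P(E|¬A)], hence O(A) = O(A|E)/LR.
Posterior odds = 0.228/(1−0.228) = 0.2953. LR = 0.56/0.10 = 5.6000.
Prior odds = 0.2953/5.6000 = 0.0527, so P(A) = 0.0527/(1+0.0527) ≈ 0.05.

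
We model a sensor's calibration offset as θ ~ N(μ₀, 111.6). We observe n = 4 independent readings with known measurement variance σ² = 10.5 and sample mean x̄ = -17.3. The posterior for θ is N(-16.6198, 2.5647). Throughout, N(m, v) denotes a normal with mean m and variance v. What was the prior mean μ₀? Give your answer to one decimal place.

μ₀ = 12.3

The posterior mean is a precision-weighted average: μ_n = (τ₀μ₀ + τ_data·x̄)/(τ₀+τ_data), with τ₀=1/σ₀² and τ_data=n/σ².
Here τ₀ = 1/111.6 = 0.008961 and τ_data = 4/10.5 = 0.380952, so τ_n = 0.389913.
Rearranging for μ₀: μ₀ = (μ_n·τ_n − τ_data·x̄)/τ₀ = (-16.6198·0.389913 − 0.380952·-17.3) / 0.008961 = 0.110194/0.008961 ≈ 12.3.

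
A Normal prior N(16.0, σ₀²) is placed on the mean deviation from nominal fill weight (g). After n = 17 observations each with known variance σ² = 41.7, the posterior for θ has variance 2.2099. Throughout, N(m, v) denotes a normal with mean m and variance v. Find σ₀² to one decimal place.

For the Normal–Normal model with known σ², precisions add: τ_n = τ₀ + n/σ².
So 1/σ₀² = 1/2.2099 − 17/41.7 = 0.452509 − 0.407674 = 0.044835.
Hence σ₀² = 1/0.044835 ≈ 22.3.

σ₀² = 22.3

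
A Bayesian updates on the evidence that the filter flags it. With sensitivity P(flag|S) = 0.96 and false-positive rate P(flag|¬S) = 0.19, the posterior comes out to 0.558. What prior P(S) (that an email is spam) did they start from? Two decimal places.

P(S) = 0.20

In odds form, posterior odds = prior odds × likelihood ratio, so prior odds = posterior odds ÷ LR.
Posterior odds = 0.558/(1−0.558) = 1.2624. LR = 0.96/0.19 = 5.0526.
Prior odds = 1.2624/5.0526 = 0.2499, so P(S) = 0.2499/(1+0.2499) ≈ 0.20.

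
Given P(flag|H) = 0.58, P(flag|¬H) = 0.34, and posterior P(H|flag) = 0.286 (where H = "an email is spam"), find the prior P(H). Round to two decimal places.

P(H) = 0.19

In odds form, posterior odds = prior odds × likelihood ratio, so prior odds = posterior odds ÷ LR.
Posterior odds = 0.286/(1−0.286) = 0.4006. LR = 0.58/0.34 = 1.7059.
Prior odds = 0.4006/1.7059 = 0.2348, so P(H) = 0.2348/(1+0.2348) ≈ 0.19.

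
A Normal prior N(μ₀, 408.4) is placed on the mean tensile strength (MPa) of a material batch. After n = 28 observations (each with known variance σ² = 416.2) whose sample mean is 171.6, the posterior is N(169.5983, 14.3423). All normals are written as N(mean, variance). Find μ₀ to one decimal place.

With known observation variance, the Normal–Normal posterior has precision τ_n = τ₀ + n/σ² and mean μ_n = (τ₀μ₀ + (n/σ²)x̄)/τ_n.
Here τ₀ = 1/408.4 = 0.002449 and τ_data = 28/416.2 = 0.067275, so τ_n = 0.069724.
Rearranging for μ₀: μ₀ = (μ_n·τ_n − τ_data·x̄)/τ₀ = (169.5983·0.069724 − 0.067275·171.6) / 0.002449 = 0.280682/0.002449 ≈ 114.6.

μ₀ = 114.6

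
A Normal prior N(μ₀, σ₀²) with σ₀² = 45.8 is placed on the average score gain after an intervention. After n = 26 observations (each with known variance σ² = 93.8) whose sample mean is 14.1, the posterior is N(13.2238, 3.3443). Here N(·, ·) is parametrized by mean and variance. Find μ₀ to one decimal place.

μ₀ = 2.1

The posterior mean is a precision-weighted average: μ_n = (τ₀μ₀ + τ_data·x̄)/(τ₀+τ_data), with τ₀=1/σ₀² and τ_data=n/σ².
Here τ₀ = 1/45.8 = 0.021834 and τ_data = 26/93.8 = 0.277186, so τ_n = 0.299020.
Rearranging for μ₀: μ₀ = (μ_n·τ_n − τ_data·x̄)/τ₀ = (13.2238·0.299020 − 0.277186·14.1) / 0.021834 = 0.045858/0.021834 ≈ 2.1.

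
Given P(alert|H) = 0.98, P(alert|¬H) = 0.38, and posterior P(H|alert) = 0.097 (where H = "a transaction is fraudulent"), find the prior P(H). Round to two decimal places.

Bayes' rule in odds form gives O(H|E) = O(H)·[P(E|H)/P(E|¬H)], hence O(H) = O(H|E)/LR.
Posterior odds = 0.097/(1−0.097) = 0.1074. LR = 0.98/0.38 = 2.5789.
Prior odds = 0.1074/2.5789 = 0.0416, so P(H) = 0.0416/(1+0.0416) ≈ 0.04.

P(H) = 0.04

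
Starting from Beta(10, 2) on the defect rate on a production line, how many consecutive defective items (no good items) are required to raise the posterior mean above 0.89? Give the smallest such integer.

After k defective items and 0 good items the posterior is Beta(10+k, 2), with mean (10+k)/(10+2+k).
Set (10+k)/(12+k) > 0.89 and solve: k > (0.89·12 − 10)/(1 − 0.89) = 6.182.
The smallest integer exceeding 6.182 is 7, and checking k=7: (17)/(19) = 0.8947 > 0.89.

k = 7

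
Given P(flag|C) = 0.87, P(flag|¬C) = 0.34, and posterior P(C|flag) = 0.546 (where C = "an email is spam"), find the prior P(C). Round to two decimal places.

Bayes' rule in odds form gives O(C|E) = O(C)·[P(E|C)/P(E|¬C)], hence O(C) = O(C|E)/LR.
Posterior odds = 0.546/(1−0.546) = 1.2026. LR = 0.87/0.34 = 2.5588.
Prior odds = 1.2026/2.5588 = 0.4700, so P(C) = 0.4700/(1+0.4700) ≈ 0.32.

P(C) = 0.32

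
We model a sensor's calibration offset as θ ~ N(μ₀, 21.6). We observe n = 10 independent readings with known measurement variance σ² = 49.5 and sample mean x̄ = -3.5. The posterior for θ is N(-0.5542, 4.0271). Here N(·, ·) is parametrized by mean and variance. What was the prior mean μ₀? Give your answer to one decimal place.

With known observation variance, the Normal–Normal posterior has precision τ_n = τ₀ + n/σ² and mean μ_n = (τ₀μ₀ + (n/σ²)x̄)/τ_n.
Here τ₀ = 1/21.6 = 0.046296 and τ_data = 10/49.5 = 0.202020, so τ_n = 0.248316.
Rearranging for μ₀: μ₀ = (μ_n·τ_n − τ_data·x̄)/τ₀ = (-0.5542·0.248316 − 0.202020·-3.5) / 0.046296 = 0.569453/0.046296 ≈ 12.3.

μ₀ = 12.3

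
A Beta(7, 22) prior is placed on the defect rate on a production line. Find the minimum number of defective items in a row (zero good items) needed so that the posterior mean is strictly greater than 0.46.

After k defective items and 0 good items the posterior is Beta(7+k, 22), with mean (7+k)/(7+22+k).
Set (7+k)/(29+k) > 0.46 and solve: k > (0.46·29 − 7)/(1 − 0.46) = 11.741.
The smallest integer exceeding 11.741 is 12, and checking k=12: (19)/(41) = 0.4634 > 0.46.

k = 12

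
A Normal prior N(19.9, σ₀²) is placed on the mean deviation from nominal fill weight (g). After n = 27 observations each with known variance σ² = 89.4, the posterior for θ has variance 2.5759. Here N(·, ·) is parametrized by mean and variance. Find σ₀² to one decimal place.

σ₀² = 11.6

Posterior precision equals prior precision plus data precision: 1/σ_n² = 1/σ₀² + n/σ².
So 1/σ₀² = 1/2.5759 − 27/89.4 = 0.388214 − 0.302013 = 0.086201.
Hence σ₀² = 1/0.086201 ≈ 11.6.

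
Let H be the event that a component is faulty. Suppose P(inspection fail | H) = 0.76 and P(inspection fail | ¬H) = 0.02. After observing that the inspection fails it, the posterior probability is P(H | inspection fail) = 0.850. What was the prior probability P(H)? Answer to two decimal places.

P(H) = 0.13

Bayes' rule in odds form gives O(H|E) = O(H)·[P(E|H)/P(E|¬H)], hence O(H) = O(H|E)/LR.
Posterior odds = 0.850/(1−0.850) = 5.6667. LR = 0.76/0.02 = 38.0000.
Prior odds = 5.6667/38.0000 = 0.1491, so P(H) = 0.1491/(1+0.1491) ≈ 0.13.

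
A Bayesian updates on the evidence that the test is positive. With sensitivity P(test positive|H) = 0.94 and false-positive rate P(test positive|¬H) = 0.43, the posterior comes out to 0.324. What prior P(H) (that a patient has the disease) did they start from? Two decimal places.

In odds form, posterior odds = prior odds × likelihood ratio, so prior odds = posterior odds ÷ LR.
Posterior odds = 0.324/(1−0.324) = 0.4793. LR = 0.94/0.43 = 2.1860.
Prior odds = 0.4793/2.1860 = 0.2193, so P(H) = 0.2193/(1+0.2193) ≈ 0.18.

P(H) = 0.18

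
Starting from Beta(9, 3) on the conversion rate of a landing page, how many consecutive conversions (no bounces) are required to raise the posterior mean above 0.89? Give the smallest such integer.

k = 16

After k conversions and 0 bounces the posterior is Beta(9+k, 3), with mean (9+k)/(9+3+k).
Set (9+k)/(12+k) > 0.89 and solve: k > (0.89·12 − 9)/(1 − 0.89) = 15.273.
The smallest integer exceeding 15.273 is 16, and checking k=16: (25)/(28) = 0.8929 > 0.89.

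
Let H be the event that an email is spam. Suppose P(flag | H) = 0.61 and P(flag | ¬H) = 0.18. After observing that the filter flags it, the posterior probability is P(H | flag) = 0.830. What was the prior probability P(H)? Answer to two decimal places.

Bayes' rule in odds form gives O(H|E) = O(H)·[P(E|H)/P(E|¬H)], hence O(H) = O(H|E)/LR.
Posterior odds = 0.830/(1−0.830) = 4.8824. LR = 0.61/0.18 = 3.3889.
Prior odds = 4.8824/3.3889 = 1.4407, so P(H) = 1.4407/(1+1.4407) ≈ 0.59.

P(H) = 0.59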